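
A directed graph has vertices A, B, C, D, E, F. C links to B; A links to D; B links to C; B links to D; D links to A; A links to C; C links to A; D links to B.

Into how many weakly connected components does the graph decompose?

From A: component {A, B, C, D}.
From E: component {E}.
From F: component {F}.
That's 3 components.

3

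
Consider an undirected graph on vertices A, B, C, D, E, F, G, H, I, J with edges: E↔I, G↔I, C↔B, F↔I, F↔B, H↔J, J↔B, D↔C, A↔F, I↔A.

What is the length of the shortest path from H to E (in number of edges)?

Distance 0: H.
Distance 1: J.
Distance 2: B.
Distance 3: C, F.
Distance 4: A, D, I.
Distance 5: E, G — contains E.

5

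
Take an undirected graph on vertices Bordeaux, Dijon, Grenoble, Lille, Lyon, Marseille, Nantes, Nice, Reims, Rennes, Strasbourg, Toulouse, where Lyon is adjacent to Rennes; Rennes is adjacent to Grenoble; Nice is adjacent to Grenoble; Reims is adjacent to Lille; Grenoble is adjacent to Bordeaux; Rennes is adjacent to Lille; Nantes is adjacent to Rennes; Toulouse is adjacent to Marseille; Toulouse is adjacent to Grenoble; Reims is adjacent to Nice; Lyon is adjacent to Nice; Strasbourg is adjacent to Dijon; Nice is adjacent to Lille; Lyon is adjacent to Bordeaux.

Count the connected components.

2

From Bordeaux: component {Bordeaux, Grenoble, Lille, Lyon, Marseille, Nantes, Nice, Reims, Rennes, Toulouse}.
From Dijon: component {Dijon, Strasbourg}.
That's 2 components.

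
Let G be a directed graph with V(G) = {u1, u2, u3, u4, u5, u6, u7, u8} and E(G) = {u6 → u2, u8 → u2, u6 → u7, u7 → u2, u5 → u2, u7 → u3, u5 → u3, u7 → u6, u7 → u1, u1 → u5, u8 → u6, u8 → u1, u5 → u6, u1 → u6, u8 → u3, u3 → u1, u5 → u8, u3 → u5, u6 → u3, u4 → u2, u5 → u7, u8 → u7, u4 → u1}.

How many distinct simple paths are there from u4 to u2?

19

u4→u1→u5→u2
u4→u1→u5→u6→u2
u4→u1→u5→u6→u7→u2
u4→u1→u5→u7→u2
u4→u1→u5→u7→u6→u2
u4→u1→u5→u8→u2
u4→u1→u5→u8→u6→u2
u4→u1→u5→u8→u6→u7→u2
... and 11 more.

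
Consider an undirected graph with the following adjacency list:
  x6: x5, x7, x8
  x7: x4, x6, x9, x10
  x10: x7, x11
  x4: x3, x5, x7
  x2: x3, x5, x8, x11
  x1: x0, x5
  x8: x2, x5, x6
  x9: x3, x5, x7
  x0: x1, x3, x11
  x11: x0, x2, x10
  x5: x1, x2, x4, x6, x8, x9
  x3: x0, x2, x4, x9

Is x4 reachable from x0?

Explore from x0.
Distance 1: reach x1, x3, x11.
Distance 2: reach x2, x4, x5, x9, x10.
Found x4.

Yes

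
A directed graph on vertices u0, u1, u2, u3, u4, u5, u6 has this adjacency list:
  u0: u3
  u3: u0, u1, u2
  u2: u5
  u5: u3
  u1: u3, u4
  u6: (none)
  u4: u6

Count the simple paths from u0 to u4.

1

u0→u3→u1→u4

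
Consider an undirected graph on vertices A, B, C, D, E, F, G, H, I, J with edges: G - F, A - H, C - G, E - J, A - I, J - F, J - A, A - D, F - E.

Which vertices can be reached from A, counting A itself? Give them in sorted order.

Start at A.
Its neighbours: D, H, I, J.
Then their neighbours: E, F.
Then next layer: G.
Then next layer: C.
Nothing further is reachable.

A, C, D, E, F, G, H, I, J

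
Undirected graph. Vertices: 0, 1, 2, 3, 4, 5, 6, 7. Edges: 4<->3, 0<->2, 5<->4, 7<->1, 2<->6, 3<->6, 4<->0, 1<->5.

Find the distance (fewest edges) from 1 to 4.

2

Distance 0: 1.
Distance 1: 5, 7.
Distance 2: 4 — contains 4.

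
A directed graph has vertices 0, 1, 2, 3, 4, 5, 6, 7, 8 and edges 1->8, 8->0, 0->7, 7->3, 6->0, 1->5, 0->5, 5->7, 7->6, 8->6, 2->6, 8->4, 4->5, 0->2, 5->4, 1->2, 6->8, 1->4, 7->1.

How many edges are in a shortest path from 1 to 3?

3

Distance 0: 1.
Distance 1: 2, 4, 5, 8.
Distance 2: 0, 6, 7.
Distance 3: 3 — contains 3.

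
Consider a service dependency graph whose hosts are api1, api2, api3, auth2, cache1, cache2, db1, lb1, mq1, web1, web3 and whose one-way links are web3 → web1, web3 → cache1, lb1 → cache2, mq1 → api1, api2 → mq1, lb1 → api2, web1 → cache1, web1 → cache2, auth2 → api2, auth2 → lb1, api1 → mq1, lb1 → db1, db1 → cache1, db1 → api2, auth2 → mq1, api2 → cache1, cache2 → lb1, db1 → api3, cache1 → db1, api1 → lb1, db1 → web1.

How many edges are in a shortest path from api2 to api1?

2

Distance 0: api2.
Distance 1: cache1, mq1.
Distance 2: api1, db1 — contains api1.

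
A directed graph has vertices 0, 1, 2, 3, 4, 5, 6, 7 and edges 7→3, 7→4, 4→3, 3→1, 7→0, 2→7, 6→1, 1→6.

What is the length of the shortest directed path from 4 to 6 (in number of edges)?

Distance 0: 4.
Distance 1: 3.
Distance 2: 1.
Distance 3: 6 — contains 6.

3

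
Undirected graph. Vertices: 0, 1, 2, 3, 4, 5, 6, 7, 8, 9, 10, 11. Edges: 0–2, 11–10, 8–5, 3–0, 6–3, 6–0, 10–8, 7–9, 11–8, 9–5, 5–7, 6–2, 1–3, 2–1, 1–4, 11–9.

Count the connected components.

2

From 0: component {0, 1, 2, 3, 4, 6}.
From 5: component {5, 7, 8, 9, 10, 11}.
That's 2 components.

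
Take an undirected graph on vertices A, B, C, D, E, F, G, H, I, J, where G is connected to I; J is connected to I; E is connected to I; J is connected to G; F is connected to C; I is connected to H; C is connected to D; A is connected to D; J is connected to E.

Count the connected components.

From A: component {A, C, D, F}.
From B: component {B}.
From E: component {E, G, H, I, J}.
That's 3 components.

3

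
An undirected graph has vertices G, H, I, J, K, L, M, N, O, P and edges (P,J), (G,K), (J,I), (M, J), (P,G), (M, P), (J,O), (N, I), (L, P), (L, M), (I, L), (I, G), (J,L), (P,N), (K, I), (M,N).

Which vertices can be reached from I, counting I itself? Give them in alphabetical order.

Start at I.
Its neighbours: G, J, K, L, N.
Then their neighbours: M, O, P.
Nothing further is reachable.

G, I, J, K, L, M, N, O, P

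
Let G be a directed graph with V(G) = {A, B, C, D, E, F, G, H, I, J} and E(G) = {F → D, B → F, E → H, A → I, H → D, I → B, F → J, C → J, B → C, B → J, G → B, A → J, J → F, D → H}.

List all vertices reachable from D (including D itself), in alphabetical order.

Start at D.
Its neighbours: H.
Nothing further is reachable.

D, H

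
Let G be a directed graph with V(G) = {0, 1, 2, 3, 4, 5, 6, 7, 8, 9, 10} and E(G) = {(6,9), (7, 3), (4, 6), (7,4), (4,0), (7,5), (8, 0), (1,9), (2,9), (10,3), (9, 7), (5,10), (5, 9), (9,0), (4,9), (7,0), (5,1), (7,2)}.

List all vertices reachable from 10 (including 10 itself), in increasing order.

Start at 10.
Its neighbours: 3.
Nothing further is reachable.

3, 10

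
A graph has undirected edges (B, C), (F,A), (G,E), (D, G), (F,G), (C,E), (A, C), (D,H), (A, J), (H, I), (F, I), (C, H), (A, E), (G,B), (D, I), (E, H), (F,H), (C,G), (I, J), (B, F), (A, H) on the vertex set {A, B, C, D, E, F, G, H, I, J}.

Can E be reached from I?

Yes

Explore from I.
Distance 1: reach D, F, H, J.
Distance 2: reach A, B, C, E, G.
Found E.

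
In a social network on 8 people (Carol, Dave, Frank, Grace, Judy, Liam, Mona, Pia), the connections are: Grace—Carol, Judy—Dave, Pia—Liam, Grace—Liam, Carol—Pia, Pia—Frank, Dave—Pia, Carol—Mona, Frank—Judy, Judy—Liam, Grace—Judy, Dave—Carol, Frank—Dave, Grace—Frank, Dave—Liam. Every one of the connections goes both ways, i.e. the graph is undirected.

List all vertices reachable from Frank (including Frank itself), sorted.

Start at Frank.
Its neighbours: Dave, Grace, Judy, Pia.
Then their neighbours: Carol, Liam.
Then next layer: Mona.
Every vertex is now reached.

Carol, Dave, Frank, Grace, Judy, Liam, Mona, Pia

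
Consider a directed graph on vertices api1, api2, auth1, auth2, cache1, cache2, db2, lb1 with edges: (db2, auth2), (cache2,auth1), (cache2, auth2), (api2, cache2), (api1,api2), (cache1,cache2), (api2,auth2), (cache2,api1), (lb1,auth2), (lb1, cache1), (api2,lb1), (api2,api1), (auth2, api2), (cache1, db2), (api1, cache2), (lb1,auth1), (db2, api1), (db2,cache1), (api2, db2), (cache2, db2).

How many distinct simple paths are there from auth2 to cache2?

6

auth2→api2→api1→cache2
auth2→api2→cache2
auth2→api2→db2→api1→cache2
auth2→api2→db2→cache1→cache2
auth2→api2→lb1→cache1→cache2
auth2→api2→lb1→cache1→db2→api1→cache2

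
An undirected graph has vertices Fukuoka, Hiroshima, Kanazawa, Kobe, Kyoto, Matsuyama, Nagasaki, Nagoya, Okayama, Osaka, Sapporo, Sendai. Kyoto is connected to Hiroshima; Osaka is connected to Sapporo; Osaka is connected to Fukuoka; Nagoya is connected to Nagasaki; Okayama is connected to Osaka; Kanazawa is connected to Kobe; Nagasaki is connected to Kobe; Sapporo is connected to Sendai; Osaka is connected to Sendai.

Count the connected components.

From Fukuoka: component {Fukuoka, Okayama, Osaka, Sapporo, Sendai}.
From Hiroshima: component {Hiroshima, Kyoto}.
From Kanazawa: component {Kanazawa, Kobe, Nagasaki, Nagoya}.
From Matsuyama: component {Matsuyama}.
That's 4 components.

4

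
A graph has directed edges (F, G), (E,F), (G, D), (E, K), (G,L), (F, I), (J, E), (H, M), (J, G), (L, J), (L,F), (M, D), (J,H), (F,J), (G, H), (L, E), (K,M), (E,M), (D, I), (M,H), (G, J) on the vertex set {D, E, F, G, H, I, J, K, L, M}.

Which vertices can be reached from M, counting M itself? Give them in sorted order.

Start at M.
Its neighbours: D, H.
Then their neighbours: I.
Nothing further is reachable.

D, H, I, M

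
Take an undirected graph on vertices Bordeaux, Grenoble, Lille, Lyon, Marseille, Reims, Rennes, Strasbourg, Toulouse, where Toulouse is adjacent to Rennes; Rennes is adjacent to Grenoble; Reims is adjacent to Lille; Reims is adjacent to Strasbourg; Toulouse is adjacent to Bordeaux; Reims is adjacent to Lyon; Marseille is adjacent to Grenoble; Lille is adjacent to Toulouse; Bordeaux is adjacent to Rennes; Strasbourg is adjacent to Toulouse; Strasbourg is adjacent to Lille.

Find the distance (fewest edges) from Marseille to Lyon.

Distance 0: Marseille.
Distance 1: Grenoble.
Distance 2: Rennes.
Distance 3: Bordeaux, Toulouse.
Distance 4: Lille, Strasbourg.
Distance 5: Reims.
Distance 6: Lyon — contains Lyon.

6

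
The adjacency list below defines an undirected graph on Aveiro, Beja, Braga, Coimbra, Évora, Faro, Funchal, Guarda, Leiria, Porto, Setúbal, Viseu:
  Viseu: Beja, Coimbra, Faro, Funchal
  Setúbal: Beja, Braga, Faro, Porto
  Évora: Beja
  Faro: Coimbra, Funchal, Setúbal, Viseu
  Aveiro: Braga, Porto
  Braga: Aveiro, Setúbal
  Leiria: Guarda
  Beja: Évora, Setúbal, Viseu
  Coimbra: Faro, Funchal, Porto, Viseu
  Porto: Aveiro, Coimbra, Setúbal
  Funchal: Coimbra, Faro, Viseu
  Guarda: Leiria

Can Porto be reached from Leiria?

Explore from Leiria.
Distance 1: reach Guarda.
The search is exhausted without reaching Porto; it lies in a different component.

No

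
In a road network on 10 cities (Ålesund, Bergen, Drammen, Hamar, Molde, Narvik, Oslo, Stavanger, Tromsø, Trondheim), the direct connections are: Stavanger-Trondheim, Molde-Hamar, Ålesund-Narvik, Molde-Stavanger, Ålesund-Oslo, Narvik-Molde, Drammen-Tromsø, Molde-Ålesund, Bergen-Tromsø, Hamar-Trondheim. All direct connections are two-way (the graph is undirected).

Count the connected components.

From Ålesund: component {Ålesund, Hamar, Molde, Narvik, Oslo, Stavanger, Trondheim}.
From Bergen: component {Bergen, Drammen, Tromsø}.
That's 2 components.

2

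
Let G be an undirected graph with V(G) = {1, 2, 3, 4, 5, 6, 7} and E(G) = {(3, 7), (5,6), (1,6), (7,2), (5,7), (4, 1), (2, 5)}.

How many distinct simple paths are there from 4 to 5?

4–1–6–5

1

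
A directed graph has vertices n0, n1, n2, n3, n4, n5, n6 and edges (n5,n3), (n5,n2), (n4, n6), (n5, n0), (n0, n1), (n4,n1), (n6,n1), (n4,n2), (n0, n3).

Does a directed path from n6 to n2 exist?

No

Explore from n6.
Distance 1: reach n1.
The search from n6 is exhausted; no directed path reaches n2.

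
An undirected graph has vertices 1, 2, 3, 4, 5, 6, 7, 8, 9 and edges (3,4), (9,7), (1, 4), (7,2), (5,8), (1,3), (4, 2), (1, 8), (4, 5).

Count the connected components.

From 1: component {1, 2, 3, 4, 5, 7, 8, 9}.
From 6: component {6}.
That's 2 components.

2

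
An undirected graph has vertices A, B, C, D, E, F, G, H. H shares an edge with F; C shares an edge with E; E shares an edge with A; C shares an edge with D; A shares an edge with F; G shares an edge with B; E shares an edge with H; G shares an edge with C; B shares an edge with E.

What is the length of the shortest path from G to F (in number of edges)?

4

Distance 0: G.
Distance 1: B, C.
Distance 2: D, E.
Distance 3: A, H.
Distance 4: F — contains F.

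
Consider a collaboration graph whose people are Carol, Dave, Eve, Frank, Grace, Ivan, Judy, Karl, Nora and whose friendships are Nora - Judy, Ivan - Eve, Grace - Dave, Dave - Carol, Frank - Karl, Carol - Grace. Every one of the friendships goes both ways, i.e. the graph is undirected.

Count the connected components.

From Carol: component {Carol, Dave, Grace}.
From Eve: component {Eve, Ivan}.
From Frank: component {Frank, Karl}.
From Judy: component {Judy, Nora}.
That's 4 components.

4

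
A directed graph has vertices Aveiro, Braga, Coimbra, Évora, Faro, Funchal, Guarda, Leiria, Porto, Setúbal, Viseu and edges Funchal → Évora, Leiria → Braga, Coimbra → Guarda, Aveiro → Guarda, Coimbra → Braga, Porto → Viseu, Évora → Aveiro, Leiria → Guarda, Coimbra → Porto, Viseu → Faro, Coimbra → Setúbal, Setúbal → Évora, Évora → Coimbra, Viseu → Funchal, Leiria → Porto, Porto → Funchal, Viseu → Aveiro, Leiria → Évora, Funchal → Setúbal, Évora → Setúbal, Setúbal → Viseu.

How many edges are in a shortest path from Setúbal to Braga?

3

Distance 0: Setúbal.
Distance 1: Évora, Viseu.
Distance 2: Aveiro, Coimbra, Faro, Funchal.
Distance 3: Braga, Guarda, Porto — contains Braga.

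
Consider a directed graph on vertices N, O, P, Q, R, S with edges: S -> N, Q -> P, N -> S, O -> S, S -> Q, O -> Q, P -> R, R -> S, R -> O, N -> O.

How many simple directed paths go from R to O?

2

R→O
R→S→N→O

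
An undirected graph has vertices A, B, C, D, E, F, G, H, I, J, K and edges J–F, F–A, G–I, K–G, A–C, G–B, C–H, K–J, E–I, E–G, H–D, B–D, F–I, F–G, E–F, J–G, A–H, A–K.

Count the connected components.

From A: component {A, B, C, D, E, F, G, H, I, J, K}.
That's 1 component.

1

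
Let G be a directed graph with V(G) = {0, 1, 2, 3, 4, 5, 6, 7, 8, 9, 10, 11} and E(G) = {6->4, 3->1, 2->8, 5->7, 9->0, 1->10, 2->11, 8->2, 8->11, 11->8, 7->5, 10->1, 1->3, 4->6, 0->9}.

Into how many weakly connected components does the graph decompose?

From 0: component {0, 9}.
From 1: component {1, 3, 10}.
From 2: component {2, 8, 11}.
From 4: component {4, 6}.
From 5: component {5, 7}.
That's 5 components.

5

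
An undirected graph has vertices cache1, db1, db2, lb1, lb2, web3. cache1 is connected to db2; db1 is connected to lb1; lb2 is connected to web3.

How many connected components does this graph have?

3

From cache1: component {cache1, db2}.
From db1: component {db1, lb1}.
From lb2: component {lb2, web3}.
That's 3 components.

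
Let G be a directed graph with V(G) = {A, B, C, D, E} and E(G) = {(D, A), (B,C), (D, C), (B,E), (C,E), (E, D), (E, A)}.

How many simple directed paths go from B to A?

B→C→E→A
B→C→E→D→A
B→E→A
B→E→D→A

4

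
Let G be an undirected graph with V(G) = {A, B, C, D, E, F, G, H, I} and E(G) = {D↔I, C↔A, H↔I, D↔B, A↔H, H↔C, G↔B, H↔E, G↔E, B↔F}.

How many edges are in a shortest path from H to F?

4

Distance 0: H.
Distance 1: A, C, E, I.
Distance 2: D, G.
Distance 3: B.
Distance 4: F — contains F.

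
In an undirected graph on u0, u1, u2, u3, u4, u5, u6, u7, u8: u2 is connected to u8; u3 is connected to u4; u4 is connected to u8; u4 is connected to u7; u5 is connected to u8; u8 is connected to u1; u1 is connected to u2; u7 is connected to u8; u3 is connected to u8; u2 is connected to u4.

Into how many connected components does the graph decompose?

From u0: component {u0}.
From u1: component {u1, u2, u3, u4, u5, u7, u8}.
From u6: component {u6}.
That's 3 components.

3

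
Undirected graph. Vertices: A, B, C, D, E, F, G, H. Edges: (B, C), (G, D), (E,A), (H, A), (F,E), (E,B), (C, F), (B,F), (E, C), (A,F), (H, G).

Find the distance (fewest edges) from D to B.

5

Distance 0: D.
Distance 1: G.
Distance 2: H.
Distance 3: A.
Distance 4: E, F.
Distance 5: B, C — contains B.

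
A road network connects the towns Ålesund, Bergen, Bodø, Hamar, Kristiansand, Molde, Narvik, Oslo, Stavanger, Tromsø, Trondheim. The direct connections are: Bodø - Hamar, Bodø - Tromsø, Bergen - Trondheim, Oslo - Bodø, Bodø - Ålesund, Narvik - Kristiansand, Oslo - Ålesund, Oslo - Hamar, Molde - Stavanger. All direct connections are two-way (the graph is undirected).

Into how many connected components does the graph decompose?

From Ålesund: component {Ålesund, Bodø, Hamar, Oslo, Tromsø}.
From Bergen: component {Bergen, Trondheim}.
From Kristiansand: component {Kristiansand, Narvik}.
From Molde: component {Molde, Stavanger}.
That's 4 components.

4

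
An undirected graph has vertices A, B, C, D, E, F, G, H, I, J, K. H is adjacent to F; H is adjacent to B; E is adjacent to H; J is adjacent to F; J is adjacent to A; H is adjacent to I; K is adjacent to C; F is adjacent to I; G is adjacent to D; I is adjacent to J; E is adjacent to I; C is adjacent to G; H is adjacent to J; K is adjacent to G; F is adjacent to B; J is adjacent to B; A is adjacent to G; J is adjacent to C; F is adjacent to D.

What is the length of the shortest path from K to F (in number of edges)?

3

Distance 0: K.
Distance 1: C, G.
Distance 2: A, D, J.
Distance 3: B, F, H, I — contains F.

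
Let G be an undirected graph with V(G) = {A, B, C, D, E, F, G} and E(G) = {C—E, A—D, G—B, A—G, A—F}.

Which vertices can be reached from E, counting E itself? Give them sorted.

C, E

Start at E.
Its neighbours: C.
Nothing further is reachable.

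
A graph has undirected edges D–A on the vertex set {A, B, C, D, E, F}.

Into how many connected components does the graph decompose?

From A: component {A, D}.
From B: component {B}.
From C: component {C}.
From E: component {E}.
From F: component {F}.
That's 5 components.

5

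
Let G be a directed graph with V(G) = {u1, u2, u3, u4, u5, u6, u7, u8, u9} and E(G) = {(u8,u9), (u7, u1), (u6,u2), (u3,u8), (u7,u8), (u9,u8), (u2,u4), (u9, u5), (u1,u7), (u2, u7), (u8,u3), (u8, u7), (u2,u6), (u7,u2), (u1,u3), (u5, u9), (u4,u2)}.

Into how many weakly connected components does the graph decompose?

1

From u1: component {u1, u2, u3, u4, u5, u6, u7, u8, u9}.
That's 1 component.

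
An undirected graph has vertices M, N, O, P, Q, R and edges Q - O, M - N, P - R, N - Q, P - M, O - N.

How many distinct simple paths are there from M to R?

M–P–R

1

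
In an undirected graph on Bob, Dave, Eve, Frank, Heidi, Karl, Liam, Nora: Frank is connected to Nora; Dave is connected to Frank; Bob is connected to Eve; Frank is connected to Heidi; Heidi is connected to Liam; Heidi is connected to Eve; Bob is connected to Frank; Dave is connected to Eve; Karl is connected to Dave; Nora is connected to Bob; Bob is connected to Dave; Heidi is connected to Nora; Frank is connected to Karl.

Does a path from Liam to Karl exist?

Explore from Liam.
Distance 1: reach Heidi.
Distance 2: reach Eve, Frank, Nora.
Distance 3: reach Bob, Dave, Karl.
Found Karl.

Yes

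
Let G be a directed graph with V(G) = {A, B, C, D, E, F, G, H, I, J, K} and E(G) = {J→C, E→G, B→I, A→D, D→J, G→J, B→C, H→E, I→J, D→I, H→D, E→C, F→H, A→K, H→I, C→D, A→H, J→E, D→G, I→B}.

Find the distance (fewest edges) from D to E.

2

Distance 0: D.
Distance 1: G, I, J.
Distance 2: B, C, E — contains E.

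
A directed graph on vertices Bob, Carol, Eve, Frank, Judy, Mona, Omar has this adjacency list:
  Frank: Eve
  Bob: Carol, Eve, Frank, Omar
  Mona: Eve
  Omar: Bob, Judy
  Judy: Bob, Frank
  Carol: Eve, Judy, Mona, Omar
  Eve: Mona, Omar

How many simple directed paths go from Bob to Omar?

7

Bob→Carol→Eve→Omar
Bob→Carol→Judy→Frank→Eve→Omar
Bob→Carol→Mona→Eve→Omar
Bob→Carol→Omar
Bob→Eve→Omar
Bob→Frank→Eve→Omar
Bob→Omar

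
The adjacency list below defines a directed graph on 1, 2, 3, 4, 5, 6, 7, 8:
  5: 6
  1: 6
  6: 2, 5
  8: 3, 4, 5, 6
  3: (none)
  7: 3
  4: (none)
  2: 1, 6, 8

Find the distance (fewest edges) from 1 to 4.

Distance 0: 1.
Distance 1: 6.
Distance 2: 2, 5.
Distance 3: 8.
Distance 4: 3, 4 — contains 4.

4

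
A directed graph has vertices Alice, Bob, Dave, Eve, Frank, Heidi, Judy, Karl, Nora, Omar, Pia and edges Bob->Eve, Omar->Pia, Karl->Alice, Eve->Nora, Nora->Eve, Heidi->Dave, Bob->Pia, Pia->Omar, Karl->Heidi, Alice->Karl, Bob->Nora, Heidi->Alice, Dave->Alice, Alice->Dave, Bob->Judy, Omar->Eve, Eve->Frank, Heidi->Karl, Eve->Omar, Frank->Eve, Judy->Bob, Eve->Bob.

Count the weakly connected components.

From Alice: component {Alice, Dave, Heidi, Karl}.
From Bob: component {Bob, Eve, Frank, Judy, Nora, Omar, Pia}.
That's 2 components.

2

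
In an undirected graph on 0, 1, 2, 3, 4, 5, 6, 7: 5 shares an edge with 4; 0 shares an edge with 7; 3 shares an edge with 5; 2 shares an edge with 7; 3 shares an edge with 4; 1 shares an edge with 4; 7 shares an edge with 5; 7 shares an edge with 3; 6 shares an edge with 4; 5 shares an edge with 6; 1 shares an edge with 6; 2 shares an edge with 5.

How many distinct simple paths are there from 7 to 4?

7–2–5–3–4
7–2–5–4
7–2–5–6–1–4
7–2–5–6–4
7–3–4
7–3–5–4
7–3–5–6–1–4
7–3–5–6–4
7–5–3–4
7–5–4
7–5–6–1–4
7–5–6–4

12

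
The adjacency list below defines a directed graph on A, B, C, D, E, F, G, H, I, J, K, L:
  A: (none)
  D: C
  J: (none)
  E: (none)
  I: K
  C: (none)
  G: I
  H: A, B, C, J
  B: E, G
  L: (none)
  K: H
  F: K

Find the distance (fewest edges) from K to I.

Distance 0: K.
Distance 1: H.
Distance 2: A, B, C, J.
Distance 3: E, G.
Distance 4: I — contains I.

4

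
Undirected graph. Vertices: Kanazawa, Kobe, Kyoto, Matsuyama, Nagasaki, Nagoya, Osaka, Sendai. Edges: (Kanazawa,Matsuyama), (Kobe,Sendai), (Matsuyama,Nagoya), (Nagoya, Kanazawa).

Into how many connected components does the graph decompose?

5

From Kanazawa: component {Kanazawa, Matsuyama, Nagoya}.
From Kobe: component {Kobe, Sendai}.
From Kyoto: component {Kyoto}.
From Nagasaki: component {Nagasaki}.
From Osaka: component {Osaka}.
That's 5 components.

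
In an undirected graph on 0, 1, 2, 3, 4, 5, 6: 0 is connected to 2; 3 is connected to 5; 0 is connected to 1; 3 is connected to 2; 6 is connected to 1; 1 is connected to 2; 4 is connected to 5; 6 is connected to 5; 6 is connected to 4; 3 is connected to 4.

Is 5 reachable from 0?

Explore from 0.
Distance 1: reach 1, 2.
Distance 2: reach 3, 6.
Distance 3: reach 4, 5.
Found 5.

Yes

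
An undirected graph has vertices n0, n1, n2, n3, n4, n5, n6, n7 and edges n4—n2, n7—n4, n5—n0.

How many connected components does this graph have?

5

From n0: component {n0, n5}.
From n1: component {n1}.
From n2: component {n2, n4, n7}.
From n3: component {n3}.
From n6: component {n6}.
That's 5 components.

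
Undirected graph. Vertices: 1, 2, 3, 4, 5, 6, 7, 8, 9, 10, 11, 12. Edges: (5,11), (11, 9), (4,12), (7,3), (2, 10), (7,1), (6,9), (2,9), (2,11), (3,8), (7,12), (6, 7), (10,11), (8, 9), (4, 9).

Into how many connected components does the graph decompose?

From 1: component {1, 2, 3, 4, 5, 6, 7, 8, 9, 10, 11, 12}.
That's 1 component.

1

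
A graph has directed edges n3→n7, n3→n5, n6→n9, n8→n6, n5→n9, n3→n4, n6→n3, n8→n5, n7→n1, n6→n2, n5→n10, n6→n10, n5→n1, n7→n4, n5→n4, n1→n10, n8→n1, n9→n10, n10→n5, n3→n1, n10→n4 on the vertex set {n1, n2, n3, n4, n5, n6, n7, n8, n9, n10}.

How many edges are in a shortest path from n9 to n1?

Distance 0: n9.
Distance 1: n10.
Distance 2: n4, n5.
Distance 3: n1 — contains n1.

3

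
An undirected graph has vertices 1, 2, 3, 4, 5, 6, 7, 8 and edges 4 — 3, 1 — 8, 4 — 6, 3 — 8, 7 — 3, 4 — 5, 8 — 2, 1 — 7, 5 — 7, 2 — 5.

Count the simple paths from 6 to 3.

6–4–3
6–4–5–2–8–1–7–3
6–4–5–2–8–3
6–4–5–7–1–8–3
6–4–5–7–3

5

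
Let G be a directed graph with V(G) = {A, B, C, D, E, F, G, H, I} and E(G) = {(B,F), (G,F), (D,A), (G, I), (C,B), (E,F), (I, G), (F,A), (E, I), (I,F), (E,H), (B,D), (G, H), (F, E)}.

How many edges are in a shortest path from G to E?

2

Distance 0: G.
Distance 1: F, H, I.
Distance 2: A, E — contains E.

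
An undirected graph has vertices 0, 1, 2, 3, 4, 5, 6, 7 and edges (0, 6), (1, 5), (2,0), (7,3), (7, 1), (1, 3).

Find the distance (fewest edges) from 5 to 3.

2

Distance 0: 5.
Distance 1: 1.
Distance 2: 3, 7 — contains 3.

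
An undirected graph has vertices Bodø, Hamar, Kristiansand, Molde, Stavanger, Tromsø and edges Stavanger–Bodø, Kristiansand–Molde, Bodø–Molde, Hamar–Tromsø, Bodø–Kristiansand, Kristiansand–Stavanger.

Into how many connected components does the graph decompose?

From Bodø: component {Bodø, Kristiansand, Molde, Stavanger}.
From Hamar: component {Hamar, Tromsø}.
That's 2 components.

2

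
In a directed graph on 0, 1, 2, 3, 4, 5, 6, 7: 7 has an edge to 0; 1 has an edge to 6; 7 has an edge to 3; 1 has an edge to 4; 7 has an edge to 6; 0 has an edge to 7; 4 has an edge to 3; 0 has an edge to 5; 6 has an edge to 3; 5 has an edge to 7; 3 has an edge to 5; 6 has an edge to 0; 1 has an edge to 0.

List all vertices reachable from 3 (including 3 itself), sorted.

Start at 3.
Its neighbours: 5.
Then their neighbours: 7.
Then next layer: 0, 6.
Nothing further is reachable.

0, 3, 5, 6, 7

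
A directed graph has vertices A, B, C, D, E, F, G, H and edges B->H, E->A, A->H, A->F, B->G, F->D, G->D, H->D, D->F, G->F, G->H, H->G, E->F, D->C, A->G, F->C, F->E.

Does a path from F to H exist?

Yes

Explore from F.
Distance 1: reach C, D, E.
Distance 2: reach A.
Distance 3: reach G, H.
Found H.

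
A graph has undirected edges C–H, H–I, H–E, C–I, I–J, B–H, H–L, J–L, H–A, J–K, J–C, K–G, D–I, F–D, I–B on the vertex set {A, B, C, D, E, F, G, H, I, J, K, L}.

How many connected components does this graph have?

1

From A: component {A, B, C, D, E, F, G, H, I, J, K, L}.
That's 1 component.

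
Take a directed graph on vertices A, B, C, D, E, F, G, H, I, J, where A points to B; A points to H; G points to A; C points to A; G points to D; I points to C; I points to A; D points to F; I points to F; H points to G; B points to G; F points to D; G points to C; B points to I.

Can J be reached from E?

No

E has no outgoing edges, so nothing is reachable from it.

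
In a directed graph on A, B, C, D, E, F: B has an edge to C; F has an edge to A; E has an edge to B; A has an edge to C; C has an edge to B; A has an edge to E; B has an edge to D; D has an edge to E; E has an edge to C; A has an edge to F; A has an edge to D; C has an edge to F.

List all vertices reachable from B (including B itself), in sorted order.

A, B, C, D, E, F

Start at B.
Its neighbours: C, D.
Then their neighbours: E, F.
Then next layer: A.
Every vertex is now reached.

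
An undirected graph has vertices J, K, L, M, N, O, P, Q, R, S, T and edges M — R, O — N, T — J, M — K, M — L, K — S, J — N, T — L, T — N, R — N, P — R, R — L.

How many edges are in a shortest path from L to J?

2

Distance 0: L.
Distance 1: M, R, T.
Distance 2: J, K, N, P — contains J.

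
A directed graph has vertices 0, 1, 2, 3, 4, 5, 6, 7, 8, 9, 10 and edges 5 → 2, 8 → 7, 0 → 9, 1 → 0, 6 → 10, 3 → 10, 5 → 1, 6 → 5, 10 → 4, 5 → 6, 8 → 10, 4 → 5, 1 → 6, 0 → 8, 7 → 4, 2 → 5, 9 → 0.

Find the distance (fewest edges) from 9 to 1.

6

Distance 0: 9.
Distance 1: 0.
Distance 2: 8.
Distance 3: 7, 10.
Distance 4: 4.
Distance 5: 5.
Distance 6: 1, 2, 6 — contains 1.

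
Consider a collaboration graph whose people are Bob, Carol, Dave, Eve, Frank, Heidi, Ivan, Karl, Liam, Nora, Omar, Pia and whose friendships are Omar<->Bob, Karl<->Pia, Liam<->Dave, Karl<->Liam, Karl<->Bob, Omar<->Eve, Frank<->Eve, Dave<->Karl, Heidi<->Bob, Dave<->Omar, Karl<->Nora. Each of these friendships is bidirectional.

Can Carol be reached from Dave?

No

Explore from Dave.
Distance 1: reach Karl, Liam, Omar.
Distance 2: reach Bob, Eve, Nora, Pia.
Distance 3: reach Frank, Heidi.
The search is exhausted without reaching Carol; it lies in a different component.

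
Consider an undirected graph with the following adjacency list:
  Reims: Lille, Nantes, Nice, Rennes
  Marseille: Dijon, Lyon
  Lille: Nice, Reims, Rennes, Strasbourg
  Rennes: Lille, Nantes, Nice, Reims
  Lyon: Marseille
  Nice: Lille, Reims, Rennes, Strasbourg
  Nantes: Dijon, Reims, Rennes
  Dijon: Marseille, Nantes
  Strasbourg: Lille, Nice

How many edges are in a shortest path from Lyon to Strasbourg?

6

Distance 0: Lyon.
Distance 1: Marseille.
Distance 2: Dijon.
Distance 3: Nantes.
Distance 4: Reims, Rennes.
Distance 5: Lille, Nice.
Distance 6: Strasbourg — contains Strasbourg.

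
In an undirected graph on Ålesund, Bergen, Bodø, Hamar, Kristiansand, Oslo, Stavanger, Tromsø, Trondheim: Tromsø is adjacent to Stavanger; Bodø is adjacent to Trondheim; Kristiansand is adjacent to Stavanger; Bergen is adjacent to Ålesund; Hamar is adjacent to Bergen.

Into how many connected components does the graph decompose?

4

From Ålesund: component {Ålesund, Bergen, Hamar}.
From Bodø: component {Bodø, Trondheim}.
From Kristiansand: component {Kristiansand, Stavanger, Tromsø}.
From Oslo: component {Oslo}.
That's 4 components.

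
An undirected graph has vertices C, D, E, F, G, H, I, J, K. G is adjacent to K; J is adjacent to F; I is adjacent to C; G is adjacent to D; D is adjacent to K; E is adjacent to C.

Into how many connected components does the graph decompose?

From C: component {C, E, I}.
From D: component {D, G, K}.
From F: component {F, J}.
From H: component {H}.
That's 4 components.

4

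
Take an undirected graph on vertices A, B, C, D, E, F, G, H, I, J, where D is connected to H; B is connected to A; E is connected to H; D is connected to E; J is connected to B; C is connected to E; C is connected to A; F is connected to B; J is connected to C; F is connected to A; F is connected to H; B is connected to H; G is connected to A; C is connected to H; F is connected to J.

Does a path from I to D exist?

No

I has no edges, so nothing is reachable from it.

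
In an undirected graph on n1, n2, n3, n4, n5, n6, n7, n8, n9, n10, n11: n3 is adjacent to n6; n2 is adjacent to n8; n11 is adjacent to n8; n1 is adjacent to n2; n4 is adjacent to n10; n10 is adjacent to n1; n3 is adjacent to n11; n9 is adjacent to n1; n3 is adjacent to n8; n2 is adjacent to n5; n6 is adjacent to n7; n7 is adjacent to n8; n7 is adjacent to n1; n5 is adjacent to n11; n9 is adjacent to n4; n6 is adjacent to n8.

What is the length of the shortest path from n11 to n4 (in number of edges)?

Distance 0: n11.
Distance 1: n3, n5, n8.
Distance 2: n2, n6, n7.
Distance 3: n1.
Distance 4: n9, n10.
Distance 5: n4 — contains n4.

5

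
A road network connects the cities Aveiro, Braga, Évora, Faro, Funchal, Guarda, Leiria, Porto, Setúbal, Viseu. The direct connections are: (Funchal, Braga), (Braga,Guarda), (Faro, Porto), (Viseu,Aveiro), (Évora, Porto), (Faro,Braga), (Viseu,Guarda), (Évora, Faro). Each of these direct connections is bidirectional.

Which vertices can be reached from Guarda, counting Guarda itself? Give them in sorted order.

Start at Guarda.
Its neighbours: Braga, Viseu.
Then their neighbours: Aveiro, Faro, Funchal.
Then next layer: Évora, Porto.
Nothing further is reachable.

Aveiro, Braga, Évora, Faro, Funchal, Guarda, Porto, Viseu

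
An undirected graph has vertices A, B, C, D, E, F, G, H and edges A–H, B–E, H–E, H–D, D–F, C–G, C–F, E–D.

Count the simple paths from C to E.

2

C–F–D–E
C–F–D–H–E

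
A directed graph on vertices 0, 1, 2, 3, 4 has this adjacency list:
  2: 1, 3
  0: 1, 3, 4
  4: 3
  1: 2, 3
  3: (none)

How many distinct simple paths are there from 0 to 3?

4

0→1→2→3
0→1→3
0→3
0→4→3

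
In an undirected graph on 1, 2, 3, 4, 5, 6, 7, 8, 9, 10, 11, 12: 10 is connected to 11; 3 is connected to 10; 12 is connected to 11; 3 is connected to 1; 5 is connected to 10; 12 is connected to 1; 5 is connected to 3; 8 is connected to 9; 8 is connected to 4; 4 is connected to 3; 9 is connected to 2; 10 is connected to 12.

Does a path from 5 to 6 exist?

No

Explore from 5.
Distance 1: reach 3, 10.
Distance 2: reach 1, 4, 11, 12.
Distance 3: reach 8.
Distance 4: reach 9.
Distance 5: reach 2.
The search is exhausted without reaching 6; it lies in a different component.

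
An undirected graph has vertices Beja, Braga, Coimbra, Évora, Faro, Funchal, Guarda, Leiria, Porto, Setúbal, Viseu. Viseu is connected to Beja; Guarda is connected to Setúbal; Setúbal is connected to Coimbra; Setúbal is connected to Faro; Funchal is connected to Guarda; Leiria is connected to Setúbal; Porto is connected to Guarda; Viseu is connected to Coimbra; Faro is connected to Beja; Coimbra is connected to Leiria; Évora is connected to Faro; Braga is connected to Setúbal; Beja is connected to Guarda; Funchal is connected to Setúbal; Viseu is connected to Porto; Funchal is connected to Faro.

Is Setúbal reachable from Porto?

Yes

Explore from Porto.
Distance 1: reach Guarda, Viseu.
Distance 2: reach Beja, Coimbra, Funchal, Setúbal.
Found Setúbal.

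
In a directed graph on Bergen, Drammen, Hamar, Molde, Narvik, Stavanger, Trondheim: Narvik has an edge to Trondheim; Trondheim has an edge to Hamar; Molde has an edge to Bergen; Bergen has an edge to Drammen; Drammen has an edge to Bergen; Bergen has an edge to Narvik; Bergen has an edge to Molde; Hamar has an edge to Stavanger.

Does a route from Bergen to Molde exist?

Yes

Explore from Bergen.
Distance 1: reach Drammen, Molde, Narvik.
Found Molde.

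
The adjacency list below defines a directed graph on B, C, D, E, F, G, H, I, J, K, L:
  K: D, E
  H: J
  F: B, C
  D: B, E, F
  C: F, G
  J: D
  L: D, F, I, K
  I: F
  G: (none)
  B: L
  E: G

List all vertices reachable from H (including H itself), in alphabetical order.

B, C, D, E, F, G, H, I, J, K, L

Start at H.
Its neighbours: J.
Then their neighbours: D.
Then next layer: B, E, F.
Then next layer: C, G, L.
Then next layer: I, K.
Every vertex is now reached.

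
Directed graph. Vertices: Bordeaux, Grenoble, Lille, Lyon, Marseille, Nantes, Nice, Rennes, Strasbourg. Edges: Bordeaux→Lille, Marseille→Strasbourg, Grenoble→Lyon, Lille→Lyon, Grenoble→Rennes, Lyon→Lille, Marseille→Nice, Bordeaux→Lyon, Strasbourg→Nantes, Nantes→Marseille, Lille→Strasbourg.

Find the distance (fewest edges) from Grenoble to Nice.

Distance 0: Grenoble.
Distance 1: Lyon, Rennes.
Distance 2: Lille.
Distance 3: Strasbourg.
Distance 4: Nantes.
Distance 5: Marseille.
Distance 6: Nice — contains Nice.

6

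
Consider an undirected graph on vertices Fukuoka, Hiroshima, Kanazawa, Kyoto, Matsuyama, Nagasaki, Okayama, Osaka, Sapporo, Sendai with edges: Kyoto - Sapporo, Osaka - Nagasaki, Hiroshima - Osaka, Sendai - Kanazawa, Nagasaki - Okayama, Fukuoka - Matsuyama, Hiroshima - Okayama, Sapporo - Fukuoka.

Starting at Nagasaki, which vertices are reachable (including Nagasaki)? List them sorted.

Start at Nagasaki.
Its neighbours: Okayama, Osaka.
Then their neighbours: Hiroshima.
Nothing further is reachable.

Hiroshima, Nagasaki, Okayama, Osaka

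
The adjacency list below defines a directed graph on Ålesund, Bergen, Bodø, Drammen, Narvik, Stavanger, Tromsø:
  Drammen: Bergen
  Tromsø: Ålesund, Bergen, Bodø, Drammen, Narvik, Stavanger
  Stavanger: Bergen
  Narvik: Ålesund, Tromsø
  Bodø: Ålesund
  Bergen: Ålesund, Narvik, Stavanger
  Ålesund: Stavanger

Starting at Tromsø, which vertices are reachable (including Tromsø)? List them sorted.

Start at Tromsø.
Its neighbours: Ålesund, Bergen, Bodø, Drammen, Narvik, Stavanger.
Every vertex is now reached.

Ålesund, Bergen, Bodø, Drammen, Narvik, Stavanger, Tromsø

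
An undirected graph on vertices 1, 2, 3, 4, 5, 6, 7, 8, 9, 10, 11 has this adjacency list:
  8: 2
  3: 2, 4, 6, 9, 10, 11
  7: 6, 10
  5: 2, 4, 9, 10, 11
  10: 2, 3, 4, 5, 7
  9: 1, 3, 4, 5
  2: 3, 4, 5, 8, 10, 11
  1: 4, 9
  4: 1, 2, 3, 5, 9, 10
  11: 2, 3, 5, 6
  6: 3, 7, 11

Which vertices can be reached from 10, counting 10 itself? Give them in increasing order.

Start at 10.
Its neighbours: 2, 3, 4, 5, 7.
Then their neighbours: 1, 6, 8, 9, 11.
Every vertex is now reached.

1, 2, 3, 4, 5, 6, 7, 8, 9, 10, 11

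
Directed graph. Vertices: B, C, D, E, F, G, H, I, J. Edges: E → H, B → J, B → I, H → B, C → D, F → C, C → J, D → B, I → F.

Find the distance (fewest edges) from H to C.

4

Distance 0: H.
Distance 1: B.
Distance 2: I, J.
Distance 3: F.
Distance 4: C — contains C.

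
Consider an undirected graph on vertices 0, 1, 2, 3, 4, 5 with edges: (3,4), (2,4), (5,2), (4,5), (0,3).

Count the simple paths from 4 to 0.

1

4–3–0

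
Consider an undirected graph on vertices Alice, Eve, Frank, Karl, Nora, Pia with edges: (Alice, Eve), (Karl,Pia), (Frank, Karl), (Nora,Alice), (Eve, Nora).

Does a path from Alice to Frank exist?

Explore from Alice.
Distance 1: reach Eve, Nora.
The search is exhausted without reaching Frank; it lies in a different component.

No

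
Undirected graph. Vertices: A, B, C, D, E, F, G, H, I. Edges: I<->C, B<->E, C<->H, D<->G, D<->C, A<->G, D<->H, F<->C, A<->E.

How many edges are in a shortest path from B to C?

5

Distance 0: B.
Distance 1: E.
Distance 2: A.
Distance 3: G.
Distance 4: D.
Distance 5: C, H — contains C.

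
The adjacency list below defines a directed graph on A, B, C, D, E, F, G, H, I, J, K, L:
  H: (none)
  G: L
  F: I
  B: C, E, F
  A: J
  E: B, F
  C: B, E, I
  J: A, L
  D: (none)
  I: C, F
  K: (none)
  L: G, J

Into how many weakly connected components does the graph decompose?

From A: component {A, G, J, L}.
From B: component {B, C, E, F, I}.
From D: component {D}.
From H: component {H}.
From K: component {K}.
That's 5 components.

5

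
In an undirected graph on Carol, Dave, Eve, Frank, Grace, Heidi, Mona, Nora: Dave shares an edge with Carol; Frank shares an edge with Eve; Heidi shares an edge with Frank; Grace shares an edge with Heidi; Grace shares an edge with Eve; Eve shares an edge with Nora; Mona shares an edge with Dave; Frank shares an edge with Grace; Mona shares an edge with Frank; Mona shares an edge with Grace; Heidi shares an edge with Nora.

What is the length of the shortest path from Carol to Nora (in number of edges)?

Distance 0: Carol.
Distance 1: Dave.
Distance 2: Mona.
Distance 3: Frank, Grace.
Distance 4: Eve, Heidi.
Distance 5: Nora — contains Nora.

5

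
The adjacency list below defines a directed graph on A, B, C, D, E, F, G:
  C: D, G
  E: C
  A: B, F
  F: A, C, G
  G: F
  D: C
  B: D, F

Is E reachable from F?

No

Explore from F.
Distance 1: reach A, C, G.
Distance 2: reach B, D.
The search from F is exhausted; no directed path reaches E.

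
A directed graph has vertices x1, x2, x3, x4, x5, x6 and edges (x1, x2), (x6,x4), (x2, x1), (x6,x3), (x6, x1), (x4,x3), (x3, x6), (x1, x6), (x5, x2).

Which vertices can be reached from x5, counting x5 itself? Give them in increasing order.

Start at x5.
Its neighbours: x2.
Then their neighbours: x1.
Then next layer: x6.
Then next layer: x3, x4.
Every vertex is now reached.

x1, x2, x3, x4, x5, x6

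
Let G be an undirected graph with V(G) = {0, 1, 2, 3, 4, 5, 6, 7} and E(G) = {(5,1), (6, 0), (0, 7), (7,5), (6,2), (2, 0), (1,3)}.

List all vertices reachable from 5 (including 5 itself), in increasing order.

0, 1, 2, 3, 5, 6, 7

Start at 5.
Its neighbours: 1, 7.
Then their neighbours: 0, 3.
Then next layer: 2, 6.
Nothing further is reachable.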